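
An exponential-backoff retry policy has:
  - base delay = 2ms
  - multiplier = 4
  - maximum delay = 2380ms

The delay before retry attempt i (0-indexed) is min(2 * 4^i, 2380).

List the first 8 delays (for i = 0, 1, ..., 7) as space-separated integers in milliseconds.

Answer: 2 8 32 128 512 2048 2380 2380

Derivation:
Computing each delay:
  i=0: min(2*4^0, 2380) = 2
  i=1: min(2*4^1, 2380) = 8
  i=2: min(2*4^2, 2380) = 32
  i=3: min(2*4^3, 2380) = 128
  i=4: min(2*4^4, 2380) = 512
  i=5: min(2*4^5, 2380) = 2048
  i=6: min(2*4^6, 2380) = 2380
  i=7: min(2*4^7, 2380) = 2380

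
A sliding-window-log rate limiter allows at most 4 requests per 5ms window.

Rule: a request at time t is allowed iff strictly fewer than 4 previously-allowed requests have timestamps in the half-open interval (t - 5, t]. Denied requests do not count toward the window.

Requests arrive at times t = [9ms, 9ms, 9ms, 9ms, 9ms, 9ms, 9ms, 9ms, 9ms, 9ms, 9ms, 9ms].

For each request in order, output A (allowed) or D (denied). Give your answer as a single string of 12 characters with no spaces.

Answer: AAAADDDDDDDD

Derivation:
Tracking allowed requests in the window:
  req#1 t=9ms: ALLOW
  req#2 t=9ms: ALLOW
  req#3 t=9ms: ALLOW
  req#4 t=9ms: ALLOW
  req#5 t=9ms: DENY
  req#6 t=9ms: DENY
  req#7 t=9ms: DENY
  req#8 t=9ms: DENY
  req#9 t=9ms: DENY
  req#10 t=9ms: DENY
  req#11 t=9ms: DENY
  req#12 t=9ms: DENY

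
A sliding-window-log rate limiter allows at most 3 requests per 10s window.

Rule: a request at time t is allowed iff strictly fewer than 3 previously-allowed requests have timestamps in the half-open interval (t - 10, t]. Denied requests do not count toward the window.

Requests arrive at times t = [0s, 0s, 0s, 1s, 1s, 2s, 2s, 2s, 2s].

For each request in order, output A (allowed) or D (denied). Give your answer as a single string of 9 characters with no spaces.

Answer: AAADDDDDD

Derivation:
Tracking allowed requests in the window:
  req#1 t=0s: ALLOW
  req#2 t=0s: ALLOW
  req#3 t=0s: ALLOW
  req#4 t=1s: DENY
  req#5 t=1s: DENY
  req#6 t=2s: DENY
  req#7 t=2s: DENY
  req#8 t=2s: DENY
  req#9 t=2s: DENY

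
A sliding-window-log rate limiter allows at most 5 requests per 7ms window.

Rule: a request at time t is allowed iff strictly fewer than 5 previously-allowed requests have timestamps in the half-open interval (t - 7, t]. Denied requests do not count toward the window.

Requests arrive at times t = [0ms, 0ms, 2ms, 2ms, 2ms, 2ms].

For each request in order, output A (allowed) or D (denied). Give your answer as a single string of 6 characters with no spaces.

Answer: AAAAAD

Derivation:
Tracking allowed requests in the window:
  req#1 t=0ms: ALLOW
  req#2 t=0ms: ALLOW
  req#3 t=2ms: ALLOW
  req#4 t=2ms: ALLOW
  req#5 t=2ms: ALLOW
  req#6 t=2ms: DENY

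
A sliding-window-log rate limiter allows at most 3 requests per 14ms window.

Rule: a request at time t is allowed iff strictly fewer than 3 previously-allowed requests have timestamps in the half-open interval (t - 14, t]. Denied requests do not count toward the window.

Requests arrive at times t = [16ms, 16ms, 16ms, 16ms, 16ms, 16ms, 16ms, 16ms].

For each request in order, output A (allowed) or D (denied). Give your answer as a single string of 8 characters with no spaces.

Tracking allowed requests in the window:
  req#1 t=16ms: ALLOW
  req#2 t=16ms: ALLOW
  req#3 t=16ms: ALLOW
  req#4 t=16ms: DENY
  req#5 t=16ms: DENY
  req#6 t=16ms: DENY
  req#7 t=16ms: DENY
  req#8 t=16ms: DENY

Answer: AAADDDDD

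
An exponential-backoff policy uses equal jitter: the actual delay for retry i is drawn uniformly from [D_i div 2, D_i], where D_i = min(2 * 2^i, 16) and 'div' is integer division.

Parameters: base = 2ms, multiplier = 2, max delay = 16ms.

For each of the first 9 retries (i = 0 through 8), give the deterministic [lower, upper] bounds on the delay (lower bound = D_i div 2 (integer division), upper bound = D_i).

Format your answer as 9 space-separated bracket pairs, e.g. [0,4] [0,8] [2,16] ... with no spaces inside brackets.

Computing bounds per retry:
  i=0: D_i=min(2*2^0,16)=2, bounds=[1,2]
  i=1: D_i=min(2*2^1,16)=4, bounds=[2,4]
  i=2: D_i=min(2*2^2,16)=8, bounds=[4,8]
  i=3: D_i=min(2*2^3,16)=16, bounds=[8,16]
  i=4: D_i=min(2*2^4,16)=16, bounds=[8,16]
  i=5: D_i=min(2*2^5,16)=16, bounds=[8,16]
  i=6: D_i=min(2*2^6,16)=16, bounds=[8,16]
  i=7: D_i=min(2*2^7,16)=16, bounds=[8,16]
  i=8: D_i=min(2*2^8,16)=16, bounds=[8,16]

Answer: [1,2] [2,4] [4,8] [8,16] [8,16] [8,16] [8,16] [8,16] [8,16]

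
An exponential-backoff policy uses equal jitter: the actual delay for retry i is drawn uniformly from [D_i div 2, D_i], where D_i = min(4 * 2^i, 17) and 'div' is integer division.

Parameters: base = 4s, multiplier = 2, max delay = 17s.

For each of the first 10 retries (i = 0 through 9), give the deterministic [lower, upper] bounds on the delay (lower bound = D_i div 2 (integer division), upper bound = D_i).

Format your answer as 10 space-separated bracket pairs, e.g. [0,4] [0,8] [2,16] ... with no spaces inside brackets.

Computing bounds per retry:
  i=0: D_i=min(4*2^0,17)=4, bounds=[2,4]
  i=1: D_i=min(4*2^1,17)=8, bounds=[4,8]
  i=2: D_i=min(4*2^2,17)=16, bounds=[8,16]
  i=3: D_i=min(4*2^3,17)=17, bounds=[8,17]
  i=4: D_i=min(4*2^4,17)=17, bounds=[8,17]
  i=5: D_i=min(4*2^5,17)=17, bounds=[8,17]
  i=6: D_i=min(4*2^6,17)=17, bounds=[8,17]
  i=7: D_i=min(4*2^7,17)=17, bounds=[8,17]
  i=8: D_i=min(4*2^8,17)=17, bounds=[8,17]
  i=9: D_i=min(4*2^9,17)=17, bounds=[8,17]

Answer: [2,4] [4,8] [8,16] [8,17] [8,17] [8,17] [8,17] [8,17] [8,17] [8,17]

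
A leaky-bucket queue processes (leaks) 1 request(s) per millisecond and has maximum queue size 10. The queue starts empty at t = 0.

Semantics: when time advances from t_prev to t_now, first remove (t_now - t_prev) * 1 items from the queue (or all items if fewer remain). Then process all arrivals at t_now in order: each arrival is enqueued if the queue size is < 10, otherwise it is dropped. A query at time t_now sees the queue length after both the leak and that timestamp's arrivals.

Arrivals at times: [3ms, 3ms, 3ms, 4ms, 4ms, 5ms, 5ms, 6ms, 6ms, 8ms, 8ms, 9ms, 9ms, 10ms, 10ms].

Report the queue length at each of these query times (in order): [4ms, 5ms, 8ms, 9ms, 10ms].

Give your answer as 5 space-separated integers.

Queue lengths at query times:
  query t=4ms: backlog = 4
  query t=5ms: backlog = 5
  query t=8ms: backlog = 6
  query t=9ms: backlog = 7
  query t=10ms: backlog = 8

Answer: 4 5 6 7 8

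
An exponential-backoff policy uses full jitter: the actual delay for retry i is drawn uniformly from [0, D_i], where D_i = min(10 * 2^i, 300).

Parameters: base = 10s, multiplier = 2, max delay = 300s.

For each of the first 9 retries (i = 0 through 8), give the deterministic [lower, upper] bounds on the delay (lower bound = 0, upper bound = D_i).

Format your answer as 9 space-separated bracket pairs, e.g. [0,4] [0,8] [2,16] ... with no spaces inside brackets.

Computing bounds per retry:
  i=0: D_i=min(10*2^0,300)=10, bounds=[0,10]
  i=1: D_i=min(10*2^1,300)=20, bounds=[0,20]
  i=2: D_i=min(10*2^2,300)=40, bounds=[0,40]
  i=3: D_i=min(10*2^3,300)=80, bounds=[0,80]
  i=4: D_i=min(10*2^4,300)=160, bounds=[0,160]
  i=5: D_i=min(10*2^5,300)=300, bounds=[0,300]
  i=6: D_i=min(10*2^6,300)=300, bounds=[0,300]
  i=7: D_i=min(10*2^7,300)=300, bounds=[0,300]
  i=8: D_i=min(10*2^8,300)=300, bounds=[0,300]

Answer: [0,10] [0,20] [0,40] [0,80] [0,160] [0,300] [0,300] [0,300] [0,300]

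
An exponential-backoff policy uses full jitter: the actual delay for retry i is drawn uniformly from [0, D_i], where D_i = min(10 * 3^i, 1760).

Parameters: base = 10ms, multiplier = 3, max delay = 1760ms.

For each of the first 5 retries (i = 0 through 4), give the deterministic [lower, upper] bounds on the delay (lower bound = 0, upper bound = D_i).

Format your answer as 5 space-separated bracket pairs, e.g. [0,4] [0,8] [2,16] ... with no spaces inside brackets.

Answer: [0,10] [0,30] [0,90] [0,270] [0,810]

Derivation:
Computing bounds per retry:
  i=0: D_i=min(10*3^0,1760)=10, bounds=[0,10]
  i=1: D_i=min(10*3^1,1760)=30, bounds=[0,30]
  i=2: D_i=min(10*3^2,1760)=90, bounds=[0,90]
  i=3: D_i=min(10*3^3,1760)=270, bounds=[0,270]
  i=4: D_i=min(10*3^4,1760)=810, bounds=[0,810]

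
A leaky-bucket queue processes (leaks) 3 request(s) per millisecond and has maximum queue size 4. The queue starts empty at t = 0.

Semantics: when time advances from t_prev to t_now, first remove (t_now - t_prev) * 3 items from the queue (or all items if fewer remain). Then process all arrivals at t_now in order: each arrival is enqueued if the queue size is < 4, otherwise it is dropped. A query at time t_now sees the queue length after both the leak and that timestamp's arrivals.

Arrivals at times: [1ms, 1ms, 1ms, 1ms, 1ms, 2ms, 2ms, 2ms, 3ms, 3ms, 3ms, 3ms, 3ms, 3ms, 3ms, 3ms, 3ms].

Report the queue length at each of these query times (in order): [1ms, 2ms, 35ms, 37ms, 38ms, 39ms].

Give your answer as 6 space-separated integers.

Answer: 4 4 0 0 0 0

Derivation:
Queue lengths at query times:
  query t=1ms: backlog = 4
  query t=2ms: backlog = 4
  query t=35ms: backlog = 0
  query t=37ms: backlog = 0
  query t=38ms: backlog = 0
  query t=39ms: backlog = 0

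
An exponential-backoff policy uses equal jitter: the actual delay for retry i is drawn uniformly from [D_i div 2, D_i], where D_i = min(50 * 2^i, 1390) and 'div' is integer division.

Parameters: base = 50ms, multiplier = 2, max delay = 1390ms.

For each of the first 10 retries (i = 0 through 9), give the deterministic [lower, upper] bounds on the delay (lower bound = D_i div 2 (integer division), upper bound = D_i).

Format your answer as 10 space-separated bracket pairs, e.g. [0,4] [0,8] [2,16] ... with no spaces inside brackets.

Computing bounds per retry:
  i=0: D_i=min(50*2^0,1390)=50, bounds=[25,50]
  i=1: D_i=min(50*2^1,1390)=100, bounds=[50,100]
  i=2: D_i=min(50*2^2,1390)=200, bounds=[100,200]
  i=3: D_i=min(50*2^3,1390)=400, bounds=[200,400]
  i=4: D_i=min(50*2^4,1390)=800, bounds=[400,800]
  i=5: D_i=min(50*2^5,1390)=1390, bounds=[695,1390]
  i=6: D_i=min(50*2^6,1390)=1390, bounds=[695,1390]
  i=7: D_i=min(50*2^7,1390)=1390, bounds=[695,1390]
  i=8: D_i=min(50*2^8,1390)=1390, bounds=[695,1390]
  i=9: D_i=min(50*2^9,1390)=1390, bounds=[695,1390]

Answer: [25,50] [50,100] [100,200] [200,400] [400,800] [695,1390] [695,1390] [695,1390] [695,1390] [695,1390]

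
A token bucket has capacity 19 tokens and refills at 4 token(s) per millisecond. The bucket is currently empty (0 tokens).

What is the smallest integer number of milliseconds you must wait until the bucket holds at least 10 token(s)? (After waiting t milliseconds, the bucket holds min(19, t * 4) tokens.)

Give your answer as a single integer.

Need t * 4 >= 10, so t >= 10/4.
Smallest integer t = ceil(10/4) = 3.

Answer: 3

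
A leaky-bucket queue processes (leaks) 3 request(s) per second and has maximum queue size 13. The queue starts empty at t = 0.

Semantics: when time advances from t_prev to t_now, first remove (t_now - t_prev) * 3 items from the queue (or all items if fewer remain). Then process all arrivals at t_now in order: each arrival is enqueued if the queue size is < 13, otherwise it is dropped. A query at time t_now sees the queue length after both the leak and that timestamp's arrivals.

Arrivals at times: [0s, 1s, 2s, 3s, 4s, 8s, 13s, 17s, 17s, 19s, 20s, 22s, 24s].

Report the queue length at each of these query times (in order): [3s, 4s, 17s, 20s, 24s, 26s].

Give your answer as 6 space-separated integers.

Answer: 1 1 2 1 1 0

Derivation:
Queue lengths at query times:
  query t=3s: backlog = 1
  query t=4s: backlog = 1
  query t=17s: backlog = 2
  query t=20s: backlog = 1
  query t=24s: backlog = 1
  query t=26s: backlog = 0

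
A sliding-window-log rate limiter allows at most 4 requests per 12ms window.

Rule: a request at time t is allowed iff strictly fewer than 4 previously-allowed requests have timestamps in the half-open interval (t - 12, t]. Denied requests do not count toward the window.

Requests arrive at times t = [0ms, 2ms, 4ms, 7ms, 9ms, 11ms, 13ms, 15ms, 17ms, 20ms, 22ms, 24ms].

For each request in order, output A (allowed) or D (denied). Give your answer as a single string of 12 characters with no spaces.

Tracking allowed requests in the window:
  req#1 t=0ms: ALLOW
  req#2 t=2ms: ALLOW
  req#3 t=4ms: ALLOW
  req#4 t=7ms: ALLOW
  req#5 t=9ms: DENY
  req#6 t=11ms: DENY
  req#7 t=13ms: ALLOW
  req#8 t=15ms: ALLOW
  req#9 t=17ms: ALLOW
  req#10 t=20ms: ALLOW
  req#11 t=22ms: DENY
  req#12 t=24ms: DENY

Answer: AAAADDAAAADD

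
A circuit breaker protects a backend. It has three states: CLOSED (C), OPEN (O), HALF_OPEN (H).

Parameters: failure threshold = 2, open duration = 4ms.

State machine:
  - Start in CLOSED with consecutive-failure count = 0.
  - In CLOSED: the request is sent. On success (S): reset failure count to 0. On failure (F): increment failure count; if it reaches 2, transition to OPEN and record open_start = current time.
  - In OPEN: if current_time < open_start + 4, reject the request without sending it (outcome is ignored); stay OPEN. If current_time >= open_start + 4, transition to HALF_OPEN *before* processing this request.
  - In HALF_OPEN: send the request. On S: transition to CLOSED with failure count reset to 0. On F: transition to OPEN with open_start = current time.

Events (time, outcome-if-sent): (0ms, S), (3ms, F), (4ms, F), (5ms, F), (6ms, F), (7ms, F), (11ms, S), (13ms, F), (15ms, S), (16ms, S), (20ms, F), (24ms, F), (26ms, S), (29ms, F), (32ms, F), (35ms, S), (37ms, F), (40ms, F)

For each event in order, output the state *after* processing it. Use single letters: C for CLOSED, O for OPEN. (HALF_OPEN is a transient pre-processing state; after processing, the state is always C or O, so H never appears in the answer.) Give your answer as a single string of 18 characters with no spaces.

State after each event:
  event#1 t=0ms outcome=S: state=CLOSED
  event#2 t=3ms outcome=F: state=CLOSED
  event#3 t=4ms outcome=F: state=OPEN
  event#4 t=5ms outcome=F: state=OPEN
  event#5 t=6ms outcome=F: state=OPEN
  event#6 t=7ms outcome=F: state=OPEN
  event#7 t=11ms outcome=S: state=CLOSED
  event#8 t=13ms outcome=F: state=CLOSED
  event#9 t=15ms outcome=S: state=CLOSED
  event#10 t=16ms outcome=S: state=CLOSED
  event#11 t=20ms outcome=F: state=CLOSED
  event#12 t=24ms outcome=F: state=OPEN
  event#13 t=26ms outcome=S: state=OPEN
  event#14 t=29ms outcome=F: state=OPEN
  event#15 t=32ms outcome=F: state=OPEN
  event#16 t=35ms outcome=S: state=CLOSED
  event#17 t=37ms outcome=F: state=CLOSED
  event#18 t=40ms outcome=F: state=OPEN

Answer: CCOOOOCCCCCOOOOCCO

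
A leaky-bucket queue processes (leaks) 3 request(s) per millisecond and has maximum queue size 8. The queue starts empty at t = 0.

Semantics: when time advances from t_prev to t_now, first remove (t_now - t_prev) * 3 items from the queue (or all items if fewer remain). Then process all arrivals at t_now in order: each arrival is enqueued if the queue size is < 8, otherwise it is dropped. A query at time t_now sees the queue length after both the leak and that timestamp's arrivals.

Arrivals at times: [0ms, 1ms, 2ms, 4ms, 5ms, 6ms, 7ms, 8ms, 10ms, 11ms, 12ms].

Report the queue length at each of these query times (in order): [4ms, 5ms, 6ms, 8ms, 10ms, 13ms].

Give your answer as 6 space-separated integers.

Answer: 1 1 1 1 1 0

Derivation:
Queue lengths at query times:
  query t=4ms: backlog = 1
  query t=5ms: backlog = 1
  query t=6ms: backlog = 1
  query t=8ms: backlog = 1
  query t=10ms: backlog = 1
  query t=13ms: backlog = 0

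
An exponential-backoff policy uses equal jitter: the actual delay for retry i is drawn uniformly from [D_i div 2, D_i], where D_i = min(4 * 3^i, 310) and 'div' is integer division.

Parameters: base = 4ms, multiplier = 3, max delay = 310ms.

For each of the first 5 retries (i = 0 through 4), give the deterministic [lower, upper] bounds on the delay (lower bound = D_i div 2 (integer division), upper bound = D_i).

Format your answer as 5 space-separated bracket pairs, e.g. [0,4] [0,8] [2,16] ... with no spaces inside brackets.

Computing bounds per retry:
  i=0: D_i=min(4*3^0,310)=4, bounds=[2,4]
  i=1: D_i=min(4*3^1,310)=12, bounds=[6,12]
  i=2: D_i=min(4*3^2,310)=36, bounds=[18,36]
  i=3: D_i=min(4*3^3,310)=108, bounds=[54,108]
  i=4: D_i=min(4*3^4,310)=310, bounds=[155,310]

Answer: [2,4] [6,12] [18,36] [54,108] [155,310]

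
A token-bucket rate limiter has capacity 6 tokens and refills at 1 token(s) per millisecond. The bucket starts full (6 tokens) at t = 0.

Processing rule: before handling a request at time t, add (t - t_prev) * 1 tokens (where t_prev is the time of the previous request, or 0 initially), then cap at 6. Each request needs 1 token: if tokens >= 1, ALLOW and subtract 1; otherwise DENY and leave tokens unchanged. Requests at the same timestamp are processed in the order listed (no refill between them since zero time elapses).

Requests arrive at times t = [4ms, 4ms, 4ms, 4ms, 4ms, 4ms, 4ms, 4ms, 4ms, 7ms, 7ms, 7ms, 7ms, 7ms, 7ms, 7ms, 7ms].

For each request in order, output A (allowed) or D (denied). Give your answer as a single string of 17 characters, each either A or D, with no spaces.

Answer: AAAAAADDDAAADDDDD

Derivation:
Simulating step by step:
  req#1 t=4ms: ALLOW
  req#2 t=4ms: ALLOW
  req#3 t=4ms: ALLOW
  req#4 t=4ms: ALLOW
  req#5 t=4ms: ALLOW
  req#6 t=4ms: ALLOW
  req#7 t=4ms: DENY
  req#8 t=4ms: DENY
  req#9 t=4ms: DENY
  req#10 t=7ms: ALLOW
  req#11 t=7ms: ALLOW
  req#12 t=7ms: ALLOW
  req#13 t=7ms: DENY
  req#14 t=7ms: DENY
  req#15 t=7ms: DENY
  req#16 t=7ms: DENY
  req#17 t=7ms: DENY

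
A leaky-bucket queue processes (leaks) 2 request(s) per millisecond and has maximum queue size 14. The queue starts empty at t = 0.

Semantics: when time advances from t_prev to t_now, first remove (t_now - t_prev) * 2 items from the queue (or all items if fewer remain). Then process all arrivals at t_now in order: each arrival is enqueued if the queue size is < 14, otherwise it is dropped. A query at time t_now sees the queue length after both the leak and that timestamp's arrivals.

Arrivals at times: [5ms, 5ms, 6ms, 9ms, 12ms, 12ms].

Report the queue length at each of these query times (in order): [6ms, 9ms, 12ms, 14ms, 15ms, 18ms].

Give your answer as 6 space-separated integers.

Answer: 1 1 2 0 0 0

Derivation:
Queue lengths at query times:
  query t=6ms: backlog = 1
  query t=9ms: backlog = 1
  query t=12ms: backlog = 2
  query t=14ms: backlog = 0
  query t=15ms: backlog = 0
  query t=18ms: backlog = 0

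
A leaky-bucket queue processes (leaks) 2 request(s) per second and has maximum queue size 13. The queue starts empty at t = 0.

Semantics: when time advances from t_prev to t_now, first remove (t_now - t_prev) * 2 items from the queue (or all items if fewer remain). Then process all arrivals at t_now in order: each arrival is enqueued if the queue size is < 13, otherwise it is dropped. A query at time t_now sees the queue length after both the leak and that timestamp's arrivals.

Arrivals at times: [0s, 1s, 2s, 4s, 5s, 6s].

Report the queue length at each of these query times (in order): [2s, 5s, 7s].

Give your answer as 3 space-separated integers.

Answer: 1 1 0

Derivation:
Queue lengths at query times:
  query t=2s: backlog = 1
  query t=5s: backlog = 1
  query t=7s: backlog = 0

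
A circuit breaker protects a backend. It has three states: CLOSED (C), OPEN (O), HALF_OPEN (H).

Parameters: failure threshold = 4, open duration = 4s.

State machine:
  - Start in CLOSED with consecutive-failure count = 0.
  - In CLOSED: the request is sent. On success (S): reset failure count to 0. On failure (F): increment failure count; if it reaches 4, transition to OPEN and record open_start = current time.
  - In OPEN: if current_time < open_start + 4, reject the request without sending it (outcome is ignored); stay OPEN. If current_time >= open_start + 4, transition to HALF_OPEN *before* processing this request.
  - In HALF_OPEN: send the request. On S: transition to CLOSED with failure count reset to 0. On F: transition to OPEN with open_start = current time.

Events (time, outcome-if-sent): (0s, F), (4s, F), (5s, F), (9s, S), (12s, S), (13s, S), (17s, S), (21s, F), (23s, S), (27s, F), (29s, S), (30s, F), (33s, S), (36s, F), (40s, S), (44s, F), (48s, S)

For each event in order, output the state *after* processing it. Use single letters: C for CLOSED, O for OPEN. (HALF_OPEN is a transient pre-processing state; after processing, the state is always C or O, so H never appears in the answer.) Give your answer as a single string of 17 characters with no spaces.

Answer: CCCCCCCCCCCCCCCCC

Derivation:
State after each event:
  event#1 t=0s outcome=F: state=CLOSED
  event#2 t=4s outcome=F: state=CLOSED
  event#3 t=5s outcome=F: state=CLOSED
  event#4 t=9s outcome=S: state=CLOSED
  event#5 t=12s outcome=S: state=CLOSED
  event#6 t=13s outcome=S: state=CLOSED
  event#7 t=17s outcome=S: state=CLOSED
  event#8 t=21s outcome=F: state=CLOSED
  event#9 t=23s outcome=S: state=CLOSED
  event#10 t=27s outcome=F: state=CLOSED
  event#11 t=29s outcome=S: state=CLOSED
  event#12 t=30s outcome=F: state=CLOSED
  event#13 t=33s outcome=S: state=CLOSED
  event#14 t=36s outcome=F: state=CLOSED
  event#15 t=40s outcome=S: state=CLOSED
  event#16 t=44s outcome=F: state=CLOSED
  event#17 t=48s outcome=S: state=CLOSED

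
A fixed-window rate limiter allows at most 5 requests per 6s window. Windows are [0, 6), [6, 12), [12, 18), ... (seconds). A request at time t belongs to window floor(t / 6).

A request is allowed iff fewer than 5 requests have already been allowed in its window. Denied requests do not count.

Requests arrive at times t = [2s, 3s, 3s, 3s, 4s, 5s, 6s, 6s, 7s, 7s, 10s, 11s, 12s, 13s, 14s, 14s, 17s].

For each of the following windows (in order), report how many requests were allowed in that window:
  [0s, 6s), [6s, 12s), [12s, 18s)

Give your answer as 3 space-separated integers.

Answer: 5 5 5

Derivation:
Processing requests:
  req#1 t=2s (window 0): ALLOW
  req#2 t=3s (window 0): ALLOW
  req#3 t=3s (window 0): ALLOW
  req#4 t=3s (window 0): ALLOW
  req#5 t=4s (window 0): ALLOW
  req#6 t=5s (window 0): DENY
  req#7 t=6s (window 1): ALLOW
  req#8 t=6s (window 1): ALLOW
  req#9 t=7s (window 1): ALLOW
  req#10 t=7s (window 1): ALLOW
  req#11 t=10s (window 1): ALLOW
  req#12 t=11s (window 1): DENY
  req#13 t=12s (window 2): ALLOW
  req#14 t=13s (window 2): ALLOW
  req#15 t=14s (window 2): ALLOW
  req#16 t=14s (window 2): ALLOW
  req#17 t=17s (window 2): ALLOW

Allowed counts by window: 5 5 5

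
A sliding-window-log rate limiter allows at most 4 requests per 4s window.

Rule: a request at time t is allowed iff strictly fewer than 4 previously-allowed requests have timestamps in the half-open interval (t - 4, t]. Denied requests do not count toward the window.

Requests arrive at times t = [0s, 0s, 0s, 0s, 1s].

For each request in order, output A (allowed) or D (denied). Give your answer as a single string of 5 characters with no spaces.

Tracking allowed requests in the window:
  req#1 t=0s: ALLOW
  req#2 t=0s: ALLOW
  req#3 t=0s: ALLOW
  req#4 t=0s: ALLOW
  req#5 t=1s: DENY

Answer: AAAAD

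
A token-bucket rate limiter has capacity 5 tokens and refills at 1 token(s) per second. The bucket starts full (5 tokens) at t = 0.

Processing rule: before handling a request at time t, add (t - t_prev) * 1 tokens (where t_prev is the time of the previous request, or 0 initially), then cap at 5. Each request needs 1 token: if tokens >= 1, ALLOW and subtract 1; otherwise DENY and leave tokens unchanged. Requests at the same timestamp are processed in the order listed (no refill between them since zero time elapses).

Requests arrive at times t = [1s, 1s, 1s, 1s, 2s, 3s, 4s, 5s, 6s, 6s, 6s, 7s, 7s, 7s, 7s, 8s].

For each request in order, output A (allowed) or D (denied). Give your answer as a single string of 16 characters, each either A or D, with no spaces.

Simulating step by step:
  req#1 t=1s: ALLOW
  req#2 t=1s: ALLOW
  req#3 t=1s: ALLOW
  req#4 t=1s: ALLOW
  req#5 t=2s: ALLOW
  req#6 t=3s: ALLOW
  req#7 t=4s: ALLOW
  req#8 t=5s: ALLOW
  req#9 t=6s: ALLOW
  req#10 t=6s: ALLOW
  req#11 t=6s: DENY
  req#12 t=7s: ALLOW
  req#13 t=7s: DENY
  req#14 t=7s: DENY
  req#15 t=7s: DENY
  req#16 t=8s: ALLOW

Answer: AAAAAAAAAADADDDA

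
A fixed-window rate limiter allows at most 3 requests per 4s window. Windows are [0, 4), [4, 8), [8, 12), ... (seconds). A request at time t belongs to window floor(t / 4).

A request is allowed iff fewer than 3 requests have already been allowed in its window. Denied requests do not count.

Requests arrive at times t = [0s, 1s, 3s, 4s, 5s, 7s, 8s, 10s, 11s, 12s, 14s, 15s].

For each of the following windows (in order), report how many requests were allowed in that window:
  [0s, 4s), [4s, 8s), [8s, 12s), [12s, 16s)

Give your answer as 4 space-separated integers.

Processing requests:
  req#1 t=0s (window 0): ALLOW
  req#2 t=1s (window 0): ALLOW
  req#3 t=3s (window 0): ALLOW
  req#4 t=4s (window 1): ALLOW
  req#5 t=5s (window 1): ALLOW
  req#6 t=7s (window 1): ALLOW
  req#7 t=8s (window 2): ALLOW
  req#8 t=10s (window 2): ALLOW
  req#9 t=11s (window 2): ALLOW
  req#10 t=12s (window 3): ALLOW
  req#11 t=14s (window 3): ALLOW
  req#12 t=15s (window 3): ALLOW

Allowed counts by window: 3 3 3 3

Answer: 3 3 3 3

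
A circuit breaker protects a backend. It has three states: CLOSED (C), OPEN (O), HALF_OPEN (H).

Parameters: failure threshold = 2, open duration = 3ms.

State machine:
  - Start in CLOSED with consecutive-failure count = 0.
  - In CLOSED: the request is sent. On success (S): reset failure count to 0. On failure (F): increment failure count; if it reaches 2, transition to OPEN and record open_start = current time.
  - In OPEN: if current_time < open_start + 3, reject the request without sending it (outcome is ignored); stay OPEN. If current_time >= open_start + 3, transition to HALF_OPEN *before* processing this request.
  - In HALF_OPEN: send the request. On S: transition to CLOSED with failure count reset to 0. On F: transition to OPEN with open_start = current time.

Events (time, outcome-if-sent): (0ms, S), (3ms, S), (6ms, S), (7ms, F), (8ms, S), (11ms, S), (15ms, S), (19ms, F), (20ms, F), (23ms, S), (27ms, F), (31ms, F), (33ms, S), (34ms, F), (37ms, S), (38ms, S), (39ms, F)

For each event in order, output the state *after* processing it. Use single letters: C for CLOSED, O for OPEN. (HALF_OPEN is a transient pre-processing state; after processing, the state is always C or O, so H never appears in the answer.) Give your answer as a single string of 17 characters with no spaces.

State after each event:
  event#1 t=0ms outcome=S: state=CLOSED
  event#2 t=3ms outcome=S: state=CLOSED
  event#3 t=6ms outcome=S: state=CLOSED
  event#4 t=7ms outcome=F: state=CLOSED
  event#5 t=8ms outcome=S: state=CLOSED
  event#6 t=11ms outcome=S: state=CLOSED
  event#7 t=15ms outcome=S: state=CLOSED
  event#8 t=19ms outcome=F: state=CLOSED
  event#9 t=20ms outcome=F: state=OPEN
  event#10 t=23ms outcome=S: state=CLOSED
  event#11 t=27ms outcome=F: state=CLOSED
  event#12 t=31ms outcome=F: state=OPEN
  event#13 t=33ms outcome=S: state=OPEN
  event#14 t=34ms outcome=F: state=OPEN
  event#15 t=37ms outcome=S: state=CLOSED
  event#16 t=38ms outcome=S: state=CLOSED
  event#17 t=39ms outcome=F: state=CLOSED

Answer: CCCCCCCCOCCOOOCCC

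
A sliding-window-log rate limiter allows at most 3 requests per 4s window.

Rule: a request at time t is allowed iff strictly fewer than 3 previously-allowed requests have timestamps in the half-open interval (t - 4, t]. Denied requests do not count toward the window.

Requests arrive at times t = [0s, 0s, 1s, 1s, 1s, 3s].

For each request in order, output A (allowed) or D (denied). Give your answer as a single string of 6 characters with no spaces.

Tracking allowed requests in the window:
  req#1 t=0s: ALLOW
  req#2 t=0s: ALLOW
  req#3 t=1s: ALLOW
  req#4 t=1s: DENY
  req#5 t=1s: DENY
  req#6 t=3s: DENY

Answer: AAADDD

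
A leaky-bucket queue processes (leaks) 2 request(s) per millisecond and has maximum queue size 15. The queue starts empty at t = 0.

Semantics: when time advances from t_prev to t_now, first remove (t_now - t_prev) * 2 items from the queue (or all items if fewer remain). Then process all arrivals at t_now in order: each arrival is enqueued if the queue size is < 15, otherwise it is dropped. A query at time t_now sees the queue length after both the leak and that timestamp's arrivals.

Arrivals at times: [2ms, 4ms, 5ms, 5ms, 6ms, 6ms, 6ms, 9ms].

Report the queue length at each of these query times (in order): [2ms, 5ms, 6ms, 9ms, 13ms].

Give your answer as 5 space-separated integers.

Queue lengths at query times:
  query t=2ms: backlog = 1
  query t=5ms: backlog = 2
  query t=6ms: backlog = 3
  query t=9ms: backlog = 1
  query t=13ms: backlog = 0

Answer: 1 2 3 1 0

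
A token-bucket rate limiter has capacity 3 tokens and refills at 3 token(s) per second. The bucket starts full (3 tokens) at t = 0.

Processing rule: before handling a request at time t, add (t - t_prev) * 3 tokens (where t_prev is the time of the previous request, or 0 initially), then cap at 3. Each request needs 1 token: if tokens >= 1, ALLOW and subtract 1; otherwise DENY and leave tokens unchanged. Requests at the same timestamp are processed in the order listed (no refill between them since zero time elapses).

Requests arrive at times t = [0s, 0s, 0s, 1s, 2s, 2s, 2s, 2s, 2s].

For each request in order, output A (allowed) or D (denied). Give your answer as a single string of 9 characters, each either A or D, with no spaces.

Answer: AAAAAAADD

Derivation:
Simulating step by step:
  req#1 t=0s: ALLOW
  req#2 t=0s: ALLOW
  req#3 t=0s: ALLOW
  req#4 t=1s: ALLOW
  req#5 t=2s: ALLOW
  req#6 t=2s: ALLOW
  req#7 t=2s: ALLOW
  req#8 t=2s: DENY
  req#9 t=2s: DENY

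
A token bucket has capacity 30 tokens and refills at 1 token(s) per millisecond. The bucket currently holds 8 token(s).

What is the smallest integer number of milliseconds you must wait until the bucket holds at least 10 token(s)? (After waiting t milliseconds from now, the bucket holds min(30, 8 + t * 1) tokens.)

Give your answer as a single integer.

Need 8 + t * 1 >= 10, so t >= 2/1.
Smallest integer t = ceil(2/1) = 2.

Answer: 2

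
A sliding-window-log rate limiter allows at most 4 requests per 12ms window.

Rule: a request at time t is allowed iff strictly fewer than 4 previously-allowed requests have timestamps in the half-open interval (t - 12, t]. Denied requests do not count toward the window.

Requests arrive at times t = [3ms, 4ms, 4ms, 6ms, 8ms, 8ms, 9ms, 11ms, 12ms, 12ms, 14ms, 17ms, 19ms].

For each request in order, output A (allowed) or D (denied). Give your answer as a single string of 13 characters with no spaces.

Tracking allowed requests in the window:
  req#1 t=3ms: ALLOW
  req#2 t=4ms: ALLOW
  req#3 t=4ms: ALLOW
  req#4 t=6ms: ALLOW
  req#5 t=8ms: DENY
  req#6 t=8ms: DENY
  req#7 t=9ms: DENY
  req#8 t=11ms: DENY
  req#9 t=12ms: DENY
  req#10 t=12ms: DENY
  req#11 t=14ms: DENY
  req#12 t=17ms: ALLOW
  req#13 t=19ms: ALLOW

Answer: AAAADDDDDDDAA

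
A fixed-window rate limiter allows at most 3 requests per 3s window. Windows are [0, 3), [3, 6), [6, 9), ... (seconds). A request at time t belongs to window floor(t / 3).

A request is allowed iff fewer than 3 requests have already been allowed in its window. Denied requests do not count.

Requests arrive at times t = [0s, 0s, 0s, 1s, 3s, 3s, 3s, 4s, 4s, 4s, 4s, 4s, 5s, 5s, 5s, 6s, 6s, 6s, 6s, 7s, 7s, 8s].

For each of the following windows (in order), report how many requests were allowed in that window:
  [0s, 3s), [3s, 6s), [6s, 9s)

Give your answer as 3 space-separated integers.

Answer: 3 3 3

Derivation:
Processing requests:
  req#1 t=0s (window 0): ALLOW
  req#2 t=0s (window 0): ALLOW
  req#3 t=0s (window 0): ALLOW
  req#4 t=1s (window 0): DENY
  req#5 t=3s (window 1): ALLOW
  req#6 t=3s (window 1): ALLOW
  req#7 t=3s (window 1): ALLOW
  req#8 t=4s (window 1): DENY
  req#9 t=4s (window 1): DENY
  req#10 t=4s (window 1): DENY
  req#11 t=4s (window 1): DENY
  req#12 t=4s (window 1): DENY
  req#13 t=5s (window 1): DENY
  req#14 t=5s (window 1): DENY
  req#15 t=5s (window 1): DENY
  req#16 t=6s (window 2): ALLOW
  req#17 t=6s (window 2): ALLOW
  req#18 t=6s (window 2): ALLOW
  req#19 t=6s (window 2): DENY
  req#20 t=7s (window 2): DENY
  req#21 t=7s (window 2): DENY
  req#22 t=8s (window 2): DENY

Allowed counts by window: 3 3 3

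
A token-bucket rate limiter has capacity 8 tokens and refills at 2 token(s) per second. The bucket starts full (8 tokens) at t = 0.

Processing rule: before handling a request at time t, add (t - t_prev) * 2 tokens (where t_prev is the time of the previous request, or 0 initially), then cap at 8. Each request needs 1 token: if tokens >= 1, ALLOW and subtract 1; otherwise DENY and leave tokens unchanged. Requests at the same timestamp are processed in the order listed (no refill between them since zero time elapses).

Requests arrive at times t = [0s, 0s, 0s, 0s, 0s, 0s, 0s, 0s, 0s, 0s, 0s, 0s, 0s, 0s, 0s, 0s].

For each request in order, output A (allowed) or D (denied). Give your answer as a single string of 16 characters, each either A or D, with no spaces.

Answer: AAAAAAAADDDDDDDD

Derivation:
Simulating step by step:
  req#1 t=0s: ALLOW
  req#2 t=0s: ALLOW
  req#3 t=0s: ALLOW
  req#4 t=0s: ALLOW
  req#5 t=0s: ALLOW
  req#6 t=0s: ALLOW
  req#7 t=0s: ALLOW
  req#8 t=0s: ALLOW
  req#9 t=0s: DENY
  req#10 t=0s: DENY
  req#11 t=0s: DENY
  req#12 t=0s: DENY
  req#13 t=0s: DENY
  req#14 t=0s: DENY
  req#15 t=0s: DENY
  req#16 t=0s: DENY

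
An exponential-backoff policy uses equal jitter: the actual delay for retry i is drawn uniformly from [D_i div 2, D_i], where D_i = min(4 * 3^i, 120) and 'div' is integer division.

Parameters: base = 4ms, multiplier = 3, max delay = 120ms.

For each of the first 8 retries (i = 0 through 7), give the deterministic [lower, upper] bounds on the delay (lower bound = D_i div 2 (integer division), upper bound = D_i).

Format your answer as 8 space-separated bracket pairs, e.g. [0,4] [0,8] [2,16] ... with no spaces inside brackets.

Answer: [2,4] [6,12] [18,36] [54,108] [60,120] [60,120] [60,120] [60,120]

Derivation:
Computing bounds per retry:
  i=0: D_i=min(4*3^0,120)=4, bounds=[2,4]
  i=1: D_i=min(4*3^1,120)=12, bounds=[6,12]
  i=2: D_i=min(4*3^2,120)=36, bounds=[18,36]
  i=3: D_i=min(4*3^3,120)=108, bounds=[54,108]
  i=4: D_i=min(4*3^4,120)=120, bounds=[60,120]
  i=5: D_i=min(4*3^5,120)=120, bounds=[60,120]
  i=6: D_i=min(4*3^6,120)=120, bounds=[60,120]
  i=7: D_i=min(4*3^7,120)=120, bounds=[60,120]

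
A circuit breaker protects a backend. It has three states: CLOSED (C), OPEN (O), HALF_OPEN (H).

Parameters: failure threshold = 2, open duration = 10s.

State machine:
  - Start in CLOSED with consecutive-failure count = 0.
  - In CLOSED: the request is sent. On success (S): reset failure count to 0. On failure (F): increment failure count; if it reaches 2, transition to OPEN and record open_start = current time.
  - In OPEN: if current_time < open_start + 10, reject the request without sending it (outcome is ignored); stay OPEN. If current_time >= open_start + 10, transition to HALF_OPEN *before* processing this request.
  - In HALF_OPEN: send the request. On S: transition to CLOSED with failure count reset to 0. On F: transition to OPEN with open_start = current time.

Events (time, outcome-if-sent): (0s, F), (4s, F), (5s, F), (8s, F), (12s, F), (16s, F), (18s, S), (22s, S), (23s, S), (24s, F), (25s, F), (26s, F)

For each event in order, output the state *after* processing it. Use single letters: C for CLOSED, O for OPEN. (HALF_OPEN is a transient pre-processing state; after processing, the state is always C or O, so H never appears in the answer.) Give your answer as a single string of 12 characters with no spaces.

Answer: COOOOOOOOOOO

Derivation:
State after each event:
  event#1 t=0s outcome=F: state=CLOSED
  event#2 t=4s outcome=F: state=OPEN
  event#3 t=5s outcome=F: state=OPEN
  event#4 t=8s outcome=F: state=OPEN
  event#5 t=12s outcome=F: state=OPEN
  event#6 t=16s outcome=F: state=OPEN
  event#7 t=18s outcome=S: state=OPEN
  event#8 t=22s outcome=S: state=OPEN
  event#9 t=23s outcome=S: state=OPEN
  event#10 t=24s outcome=F: state=OPEN
  event#11 t=25s outcome=F: state=OPEN
  event#12 t=26s outcome=F: state=OPEN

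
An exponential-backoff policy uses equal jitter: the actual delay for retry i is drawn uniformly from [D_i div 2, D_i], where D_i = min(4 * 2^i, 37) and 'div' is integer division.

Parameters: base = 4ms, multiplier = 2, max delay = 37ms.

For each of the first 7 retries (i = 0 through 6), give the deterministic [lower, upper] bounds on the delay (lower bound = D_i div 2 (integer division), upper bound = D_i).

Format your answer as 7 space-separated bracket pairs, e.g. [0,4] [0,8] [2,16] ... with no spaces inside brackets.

Answer: [2,4] [4,8] [8,16] [16,32] [18,37] [18,37] [18,37]

Derivation:
Computing bounds per retry:
  i=0: D_i=min(4*2^0,37)=4, bounds=[2,4]
  i=1: D_i=min(4*2^1,37)=8, bounds=[4,8]
  i=2: D_i=min(4*2^2,37)=16, bounds=[8,16]
  i=3: D_i=min(4*2^3,37)=32, bounds=[16,32]
  i=4: D_i=min(4*2^4,37)=37, bounds=[18,37]
  i=5: D_i=min(4*2^5,37)=37, bounds=[18,37]
  i=6: D_i=min(4*2^6,37)=37, bounds=[18,37]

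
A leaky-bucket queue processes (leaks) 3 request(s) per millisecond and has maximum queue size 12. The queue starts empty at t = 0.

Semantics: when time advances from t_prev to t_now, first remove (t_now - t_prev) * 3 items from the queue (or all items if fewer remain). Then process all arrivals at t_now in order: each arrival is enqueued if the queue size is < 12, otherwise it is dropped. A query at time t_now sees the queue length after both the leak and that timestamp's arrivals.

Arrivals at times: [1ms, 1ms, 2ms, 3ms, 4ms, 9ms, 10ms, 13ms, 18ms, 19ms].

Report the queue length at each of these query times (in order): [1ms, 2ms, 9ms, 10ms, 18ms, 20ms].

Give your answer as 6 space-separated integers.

Queue lengths at query times:
  query t=1ms: backlog = 2
  query t=2ms: backlog = 1
  query t=9ms: backlog = 1
  query t=10ms: backlog = 1
  query t=18ms: backlog = 1
  query t=20ms: backlog = 0

Answer: 2 1 1 1 1 0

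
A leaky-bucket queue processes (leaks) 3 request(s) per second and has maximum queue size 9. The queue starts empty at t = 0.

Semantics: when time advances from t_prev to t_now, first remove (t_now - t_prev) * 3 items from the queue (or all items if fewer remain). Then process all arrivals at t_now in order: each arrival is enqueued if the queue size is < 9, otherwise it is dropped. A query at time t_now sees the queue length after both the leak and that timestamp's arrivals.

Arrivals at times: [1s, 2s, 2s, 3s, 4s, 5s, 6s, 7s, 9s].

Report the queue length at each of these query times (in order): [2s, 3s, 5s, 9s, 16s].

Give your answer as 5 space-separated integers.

Queue lengths at query times:
  query t=2s: backlog = 2
  query t=3s: backlog = 1
  query t=5s: backlog = 1
  query t=9s: backlog = 1
  query t=16s: backlog = 0

Answer: 2 1 1 1 0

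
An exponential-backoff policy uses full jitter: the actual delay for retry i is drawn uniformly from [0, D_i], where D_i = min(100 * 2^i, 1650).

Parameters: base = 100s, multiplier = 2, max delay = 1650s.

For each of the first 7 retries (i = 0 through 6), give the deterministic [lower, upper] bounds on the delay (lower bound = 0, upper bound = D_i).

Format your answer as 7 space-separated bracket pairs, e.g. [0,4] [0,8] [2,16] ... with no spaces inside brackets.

Computing bounds per retry:
  i=0: D_i=min(100*2^0,1650)=100, bounds=[0,100]
  i=1: D_i=min(100*2^1,1650)=200, bounds=[0,200]
  i=2: D_i=min(100*2^2,1650)=400, bounds=[0,400]
  i=3: D_i=min(100*2^3,1650)=800, bounds=[0,800]
  i=4: D_i=min(100*2^4,1650)=1600, bounds=[0,1600]
  i=5: D_i=min(100*2^5,1650)=1650, bounds=[0,1650]
  i=6: D_i=min(100*2^6,1650)=1650, bounds=[0,1650]

Answer: [0,100] [0,200] [0,400] [0,800] [0,1600] [0,1650] [0,1650]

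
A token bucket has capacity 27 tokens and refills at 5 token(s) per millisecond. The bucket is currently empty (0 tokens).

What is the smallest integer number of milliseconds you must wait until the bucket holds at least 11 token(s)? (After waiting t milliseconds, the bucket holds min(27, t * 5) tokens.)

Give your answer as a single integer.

Answer: 3

Derivation:
Need t * 5 >= 11, so t >= 11/5.
Smallest integer t = ceil(11/5) = 3.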